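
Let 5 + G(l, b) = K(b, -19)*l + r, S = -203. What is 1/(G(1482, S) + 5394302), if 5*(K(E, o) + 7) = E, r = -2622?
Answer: 5/26605659 ≈ 1.8793e-7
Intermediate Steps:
K(E, o) = -7 + E/5
G(l, b) = -2627 + l*(-7 + b/5) (G(l, b) = -5 + ((-7 + b/5)*l - 2622) = -5 + (l*(-7 + b/5) - 2622) = -5 + (-2622 + l*(-7 + b/5)) = -2627 + l*(-7 + b/5))
1/(G(1482, S) + 5394302) = 1/((-2627 + (1/5)*1482*(-35 - 203)) + 5394302) = 1/((-2627 + (1/5)*1482*(-238)) + 5394302) = 1/((-2627 - 352716/5) + 5394302) = 1/(-365851/5 + 5394302) = 1/(26605659/5) = 5/26605659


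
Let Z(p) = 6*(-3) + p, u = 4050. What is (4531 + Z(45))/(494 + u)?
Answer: 2279/2272 ≈ 1.0031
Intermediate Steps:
Z(p) = -18 + p
(4531 + Z(45))/(494 + u) = (4531 + (-18 + 45))/(494 + 4050) = (4531 + 27)/4544 = 4558*(1/4544) = 2279/2272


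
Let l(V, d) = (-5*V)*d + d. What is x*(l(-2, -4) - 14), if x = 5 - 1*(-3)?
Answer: -464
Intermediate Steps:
l(V, d) = d - 5*V*d (l(V, d) = -5*V*d + d = d - 5*V*d)
x = 8 (x = 5 + 3 = 8)
x*(l(-2, -4) - 14) = 8*(-4*(1 - 5*(-2)) - 14) = 8*(-4*(1 + 10) - 14) = 8*(-4*11 - 14) = 8*(-44 - 14) = 8*(-58) = -464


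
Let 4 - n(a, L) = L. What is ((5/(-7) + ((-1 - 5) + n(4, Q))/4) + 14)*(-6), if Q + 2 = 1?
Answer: -1095/14 ≈ -78.214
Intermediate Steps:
Q = -1 (Q = -2 + 1 = -1)
n(a, L) = 4 - L
((5/(-7) + ((-1 - 5) + n(4, Q))/4) + 14)*(-6) = ((5/(-7) + ((-1 - 5) + (4 - 1*(-1)))/4) + 14)*(-6) = ((5*(-⅐) + (-6 + (4 + 1))*(¼)) + 14)*(-6) = ((-5/7 + (-6 + 5)*(¼)) + 14)*(-6) = ((-5/7 - 1*¼) + 14)*(-6) = ((-5/7 - ¼) + 14)*(-6) = (-27/28 + 14)*(-6) = (365/28)*(-6) = -1095/14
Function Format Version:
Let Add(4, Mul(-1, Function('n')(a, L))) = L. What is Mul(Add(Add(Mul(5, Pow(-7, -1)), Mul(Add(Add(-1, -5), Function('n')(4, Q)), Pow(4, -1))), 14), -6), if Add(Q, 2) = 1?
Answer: Rational(-1095, 14) ≈ -78.214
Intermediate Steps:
Q = -1 (Q = Add(-2, 1) = -1)
Function('n')(a, L) = Add(4, Mul(-1, L))
Mul(Add(Add(Mul(5, Pow(-7, -1)), Mul(Add(Add(-1, -5), Function('n')(4, Q)), Pow(4, -1))), 14), -6) = Mul(Add(Add(Mul(5, Pow(-7, -1)), Mul(Add(Add(-1, -5), Add(4, Mul(-1, -1))), Pow(4, -1))), 14), -6) = Mul(Add(Add(Mul(5, Rational(-1, 7)), Mul(Add(-6, Add(4, 1)), Rational(1, 4))), 14), -6) = Mul(Add(Add(Rational(-5, 7), Mul(Add(-6, 5), Rational(1, 4))), 14), -6) = Mul(Add(Add(Rational(-5, 7), Mul(-1, Rational(1, 4))), 14), -6) = Mul(Add(Add(Rational(-5, 7), Rational(-1, 4)), 14), -6) = Mul(Add(Rational(-27, 28), 14), -6) = Mul(Rational(365, 28), -6) = Rational(-1095, 14)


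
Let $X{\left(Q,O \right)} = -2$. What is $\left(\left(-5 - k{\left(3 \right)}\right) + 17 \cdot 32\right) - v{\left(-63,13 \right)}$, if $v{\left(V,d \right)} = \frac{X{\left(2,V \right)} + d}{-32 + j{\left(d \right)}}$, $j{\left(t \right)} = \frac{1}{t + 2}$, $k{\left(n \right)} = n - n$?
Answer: $\frac{258346}{479} \approx 539.34$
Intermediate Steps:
$k{\left(n \right)} = 0$
$j{\left(t \right)} = \frac{1}{2 + t}$
$v{\left(V,d \right)} = \frac{-2 + d}{-32 + \frac{1}{2 + d}}$
$\left(\left(-5 - k{\left(3 \right)}\right) + 17 \cdot 32\right) - v{\left(-63,13 \right)} = \left(\left(-5 - 0\right) + 17 \cdot 32\right) - \frac{4 - 13^{2}}{63 + 32 \cdot 13} = \left(\left(-5 + 0\right) + 544\right) - \frac{4 - 169}{63 + 416} = \left(-5 + 544\right) - \frac{4 - 169}{479} = 539 - \frac{1}{479} \left(-165\right) = 539 - - \frac{165}{479} = 539 + \frac{165}{479} = \frac{258346}{479}$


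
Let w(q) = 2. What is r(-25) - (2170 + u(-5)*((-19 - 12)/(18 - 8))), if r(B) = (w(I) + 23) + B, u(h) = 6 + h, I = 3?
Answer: -21669/10 ≈ -2166.9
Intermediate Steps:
r(B) = 25 + B (r(B) = (2 + 23) + B = 25 + B)
r(-25) - (2170 + u(-5)*((-19 - 12)/(18 - 8))) = (25 - 25) - (2170 + (6 - 5)*((-19 - 12)/(18 - 8))) = 0 - (2170 + 1*(-31/10)) = 0 - (2170 - 31/10) = 0 - 1*21669/10 = 0 - 21669/10 = -21669/10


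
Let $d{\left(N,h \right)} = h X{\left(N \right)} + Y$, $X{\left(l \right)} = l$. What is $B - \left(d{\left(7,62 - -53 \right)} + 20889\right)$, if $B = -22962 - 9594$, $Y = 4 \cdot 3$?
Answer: $-54262$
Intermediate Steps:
$Y = 12$
$d{\left(N,h \right)} = 12 + N h$ ($d{\left(N,h \right)} = h N + 12 = N h + 12 = 12 + N h$)
$B = -32556$ ($B = -22962 - 9594 = -32556$)
$B - \left(d{\left(7,62 - -53 \right)} + 20889\right) = -32556 - \left(\left(12 + 7 \left(62 - -53\right)\right) + 20889\right) = -32556 - \left(\left(12 + 7 \left(62 + 53\right)\right) + 20889\right) = -32556 - \left(\left(12 + 7 \cdot 115\right) + 20889\right) = -32556 - \left(\left(12 + 805\right) + 20889\right) = -32556 - \left(817 + 20889\right) = -32556 - 21706 = -54262$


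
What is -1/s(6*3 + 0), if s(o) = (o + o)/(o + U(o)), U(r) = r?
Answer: -1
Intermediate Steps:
s(o) = 1 (s(o) = (o + o)/(o + o) = (2*o)/((2*o)) = (2*o)*(1/(2*o)) = 1)
-1/s(6*3 + 0) = -1/1 = -1*1 = -1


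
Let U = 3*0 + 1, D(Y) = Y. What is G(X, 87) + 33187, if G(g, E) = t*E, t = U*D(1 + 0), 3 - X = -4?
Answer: 33274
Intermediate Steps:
X = 7 (X = 3 - 1*(-4) = 3 + 4 = 7)
U = 1 (U = 0 + 1 = 1)
t = 1 (t = 1*(1 + 0) = 1*1 = 1)
G(g, E) = E (G(g, E) = 1*E = E)
G(X, 87) + 33187 = 87 + 33187 = 33274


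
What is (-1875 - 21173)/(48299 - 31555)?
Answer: -2881/2093 ≈ -1.3765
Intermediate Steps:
(-1875 - 21173)/(48299 - 31555) = -23048/16744 = -23048*1/16744 = -2881/2093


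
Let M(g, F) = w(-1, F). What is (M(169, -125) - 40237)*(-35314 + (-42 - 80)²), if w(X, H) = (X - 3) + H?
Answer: 824677380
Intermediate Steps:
w(X, H) = -3 + H + X (w(X, H) = (-3 + X) + H = -3 + H + X)
M(g, F) = -4 + F (M(g, F) = -3 + F - 1 = -4 + F)
(M(169, -125) - 40237)*(-35314 + (-42 - 80)²) = ((-4 - 125) - 40237)*(-35314 + (-42 - 80)²) = (-129 - 40237)*(-35314 + (-122)²) = -40366*(-35314 + 14884) = -40366*(-20430) = 824677380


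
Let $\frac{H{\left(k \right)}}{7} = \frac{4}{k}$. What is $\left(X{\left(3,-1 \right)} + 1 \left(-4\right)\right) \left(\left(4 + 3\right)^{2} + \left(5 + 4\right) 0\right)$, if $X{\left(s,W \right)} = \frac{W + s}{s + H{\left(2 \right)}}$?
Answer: $- \frac{3234}{17} \approx -190.24$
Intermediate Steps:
$H{\left(k \right)} = \frac{28}{k}$ ($H{\left(k \right)} = 7 \frac{4}{k} = \frac{28}{k}$)
$X{\left(s,W \right)} = \frac{W + s}{14 + s}$ ($X{\left(s,W \right)} = \frac{W + s}{s + \frac{28}{2}} = \frac{W + s}{s + 28 \cdot \frac{1}{2}} = \frac{W + s}{s + 14} = \frac{W + s}{14 + s}$)
$\left(X{\left(3,-1 \right)} + 1 \left(-4\right)\right) \left(\left(4 + 3\right)^{2} + \left(5 + 4\right) 0\right) = \left(\frac{-1 + 3}{14 + 3} + 1 \left(-4\right)\right) \left(\left(4 + 3\right)^{2} + \left(5 + 4\right) 0\right) = \left(\frac{1}{17} \cdot 2 - 4\right) \left(7^{2} + 9 \cdot 0\right) = \left(\frac{1}{17} \cdot 2 - 4\right) \left(49 + 0\right) = \left(\frac{2}{17} - 4\right) 49 = \left(- \frac{66}{17}\right) 49 = - \frac{3234}{17}$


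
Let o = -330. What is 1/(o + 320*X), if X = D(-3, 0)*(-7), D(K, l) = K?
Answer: 1/6390 ≈ 0.00015649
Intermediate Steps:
X = 21 (X = -3*(-7) = 21)
1/(o + 320*X) = 1/(-330 + 320*21) = 1/(-330 + 6720) = 1/6390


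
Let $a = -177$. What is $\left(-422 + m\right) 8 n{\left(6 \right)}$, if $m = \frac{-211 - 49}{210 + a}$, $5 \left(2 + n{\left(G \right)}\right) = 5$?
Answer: $\frac{113488}{33} \approx 3439.0$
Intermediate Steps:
$n{\left(G \right)} = -1$ ($n{\left(G \right)} = -2 + \frac{1}{5} \cdot 5 = -2 + 1 = -1$)
$m = - \frac{260}{33}$ ($m = \frac{-211 - 49}{210 - 177} = - \frac{260}{33} \approx -7.8788$)
$\left(-422 + m\right) 8 n{\left(6 \right)} = \left(-422 - \frac{260}{33}\right) 8 \left(-1\right) = \left(- \frac{14186}{33}\right) \left(-8\right) = \frac{113488}{33}$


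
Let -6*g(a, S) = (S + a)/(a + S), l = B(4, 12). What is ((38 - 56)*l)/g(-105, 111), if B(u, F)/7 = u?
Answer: 3024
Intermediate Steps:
B(u, F) = 7*u
l = 28 (l = 7*4 = 28)
g(a, S) = -1/6 (g(a, S) = -(S + a)/(6*(a + S)) = -(S + a)/(6*(S + a)) = -1/6*1 = -1/6)
((38 - 56)*l)/g(-105, 111) = ((38 - 56)*28)/(-1/6) = -18*28*(-6) = -504*(-6) = 3024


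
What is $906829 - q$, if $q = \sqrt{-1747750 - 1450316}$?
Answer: $906829 - i \sqrt{3198066} \approx 9.0683 \cdot 10^{5} - 1788.3 i$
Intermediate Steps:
$q = i \sqrt{3198066}$ ($q = \sqrt{-3198066} = i \sqrt{3198066} \approx 1788.3 i$)
$906829 - q = 906829 - i \sqrt{3198066}$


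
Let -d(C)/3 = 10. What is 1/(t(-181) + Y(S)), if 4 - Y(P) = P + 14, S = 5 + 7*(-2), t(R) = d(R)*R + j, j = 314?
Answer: 1/5743 ≈ 0.00017412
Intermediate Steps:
d(C) = -30 (d(C) = -3*10 = -30)
t(R) = 314 - 30*R (t(R) = -30*R + 314 = 314 - 30*R)
S = -9 (S = 5 - 14 = -9)
Y(P) = -10 - P (Y(P) = 4 - (P + 14) = 4 - (14 + P) = 4 + (-14 - P) = -10 - P)
1/(t(-181) + Y(S)) = 1/((314 - 30*(-181)) + (-10 - 1*(-9))) = 1/((314 + 5430) + (-10 + 9)) = 1/(5744 - 1) = 1/5743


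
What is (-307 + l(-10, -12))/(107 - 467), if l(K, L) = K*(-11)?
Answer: 197/360 ≈ 0.54722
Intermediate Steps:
l(K, L) = -11*K
(-307 + l(-10, -12))/(107 - 467) = (-307 - 11*(-10))/(107 - 467) = (-307 + 110)/(-360) = -197*(-1/360) = 197/360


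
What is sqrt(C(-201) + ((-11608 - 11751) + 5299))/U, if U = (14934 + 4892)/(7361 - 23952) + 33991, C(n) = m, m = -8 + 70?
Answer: 16591*I*sqrt(17998)/563924855 ≈ 0.003947*I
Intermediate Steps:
m = 62
C(n) = 62
U = 563924855/16591 (U = 19826/(-16591) + 33991 = 19826*(-1/16591) + 33991 = -19826/16591 + 33991 = 563924855/16591 ≈ 33990.)
sqrt(C(-201) + ((-11608 - 11751) + 5299))/U = sqrt(62 + ((-11608 - 11751) + 5299))/(563924855/16591) = sqrt(62 + (-23359 + 5299))*(16591/563924855) = sqrt(62 - 18060)*(16591/563924855) = sqrt(-17998)*(16591/563924855) = (I*sqrt(17998))*(16591/563924855) = 16591*I*sqrt(17998)/563924855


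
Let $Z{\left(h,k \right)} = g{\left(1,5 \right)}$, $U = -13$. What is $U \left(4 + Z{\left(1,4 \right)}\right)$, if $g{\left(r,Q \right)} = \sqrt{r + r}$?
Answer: $-52 - 13 \sqrt{2} \approx -70.385$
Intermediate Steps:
$g{\left(r,Q \right)} = \sqrt{2} \sqrt{r}$ ($g{\left(r,Q \right)} = \sqrt{2 r} = \sqrt{2} \sqrt{r}$)
$Z{\left(h,k \right)} = \sqrt{2}$ ($Z{\left(h,k \right)} = \sqrt{2} \sqrt{1} = \sqrt{2} \cdot 1 = \sqrt{2}$)
$U \left(4 + Z{\left(1,4 \right)}\right) = - 13 \left(4 + \sqrt{2}\right) = -52 - 13 \sqrt{2}$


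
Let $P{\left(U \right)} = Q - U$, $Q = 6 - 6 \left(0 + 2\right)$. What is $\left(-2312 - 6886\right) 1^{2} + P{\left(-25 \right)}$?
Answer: $-9179$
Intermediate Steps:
$Q = -6$ ($Q = 6 - 12 = -6$)
$P{\left(U \right)} = -6 - U$
$\left(-2312 - 6886\right) 1^{2} + P{\left(-25 \right)} = \left(-2312 - 6886\right) 1^{2} - -19 = \left(-9198\right) 1 + \left(-6 + 25\right) = -9198 + 19 = -9179$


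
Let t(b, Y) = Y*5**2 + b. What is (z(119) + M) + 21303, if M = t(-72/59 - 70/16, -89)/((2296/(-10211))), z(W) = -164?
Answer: 33659147419/1083712 ≈ 31059.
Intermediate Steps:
t(b, Y) = b + 25*Y (t(b, Y) = Y*25 + b = 25*Y + b = b + 25*Y)
M = 10750559451/1083712 (M = ((-72/59 - 70/16) + 25*(-89))/((2296/(-10211))) = ((-72*1/59 - 70*1/16) - 2225)/((2296*(-1/10211))) = ((-72/59 - 35/8) - 2225)/(-2296/10211) = (-2641/472 - 2225)*(-10211/2296) = -1052841/472*(-10211/2296) = 10750559451/1083712 ≈ 9920.1)
(z(119) + M) + 21303 = (-164 + 10750559451/1083712) + 21303 = 10572830683/1083712 + 21303 = 33659147419/1083712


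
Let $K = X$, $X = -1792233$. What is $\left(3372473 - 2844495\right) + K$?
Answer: $-1264255$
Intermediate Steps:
$K = -1792233$
$\left(3372473 - 2844495\right) + K = \left(3372473 - 2844495\right) - 1792233 = 527978 - 1792233 = -1264255$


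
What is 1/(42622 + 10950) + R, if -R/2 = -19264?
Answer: 2064022017/53572 ≈ 38528.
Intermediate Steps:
R = 38528 (R = -2*(-19264) = 38528)
1/(42622 + 10950) + R = 1/(42622 + 10950) + 38528 = 1/53572 + 38528 = 2064022017/53572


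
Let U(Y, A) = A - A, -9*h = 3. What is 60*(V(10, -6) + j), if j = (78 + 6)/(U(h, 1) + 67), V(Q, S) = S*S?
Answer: 149760/67 ≈ 2235.2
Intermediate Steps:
h = -⅓ (h = -⅑*3 = -⅓ ≈ -0.33333)
V(Q, S) = S²
U(Y, A) = 0
j = 84/67 (j = (78 + 6)/(0 + 67) = 84/67 ≈ 1.2537)
60*(V(10, -6) + j) = 60*((-6)² + 84/67) = 60*(36 + 84/67) = 60*(2496/67) = 149760/67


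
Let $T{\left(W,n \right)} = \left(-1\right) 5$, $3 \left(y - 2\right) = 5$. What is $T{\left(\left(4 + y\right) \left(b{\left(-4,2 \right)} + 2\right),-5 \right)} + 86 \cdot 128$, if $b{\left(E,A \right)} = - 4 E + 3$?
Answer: $11003$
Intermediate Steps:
$b{\left(E,A \right)} = 3 - 4 E$
$y = \frac{11}{3}$ ($y = 2 + \frac{1}{3} \cdot 5 = 2 + \frac{5}{3} = \frac{11}{3} \approx 3.6667$)
$T{\left(W,n \right)} = -5$
$T{\left(\left(4 + y\right) \left(b{\left(-4,2 \right)} + 2\right),-5 \right)} + 86 \cdot 128 = -5 + 86 \cdot 128 = -5 + 11008 = 11003$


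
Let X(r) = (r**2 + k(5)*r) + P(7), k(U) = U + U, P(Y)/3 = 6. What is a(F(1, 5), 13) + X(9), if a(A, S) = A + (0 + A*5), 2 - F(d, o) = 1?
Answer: 195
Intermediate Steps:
F(d, o) = 1 (F(d, o) = 2 - 1*1 = 2 - 1 = 1)
a(A, S) = 6*A (a(A, S) = A + (0 + 5*A) = A + 5*A = 6*A)
P(Y) = 18 (P(Y) = 3*6 = 18)
k(U) = 2*U
X(r) = 18 + r**2 + 10*r (X(r) = (r**2 + (2*5)*r) + 18 = (r**2 + 10*r) + 18 = 18 + r**2 + 10*r)
a(F(1, 5), 13) + X(9) = 6*1 + (18 + 9**2 + 10*9) = 6 + (18 + 81 + 90) = 6 + 189 = 195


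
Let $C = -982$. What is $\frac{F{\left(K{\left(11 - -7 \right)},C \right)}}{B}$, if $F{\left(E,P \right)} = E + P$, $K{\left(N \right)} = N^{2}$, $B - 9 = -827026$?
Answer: $\frac{658}{827017} \approx 0.00079563$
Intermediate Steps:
$B = -827017$ ($B = 9 - 827026 = -827017$)
$\frac{F{\left(K{\left(11 - -7 \right)},C \right)}}{B} = \frac{\left(11 - -7\right)^{2} - 982}{-827017} = \left(\left(11 + 7\right)^{2} - 982\right) \left(- \frac{1}{827017}\right) = \left(18^{2} - 982\right) \left(- \frac{1}{827017}\right) = \left(324 - 982\right) \left(- \frac{1}{827017}\right) = \left(-658\right) \left(- \frac{1}{827017}\right) = \frac{658}{827017}$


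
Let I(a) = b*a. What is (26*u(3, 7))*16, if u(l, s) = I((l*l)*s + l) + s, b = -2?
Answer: -52000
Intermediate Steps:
I(a) = -2*a
u(l, s) = s - 2*l - 2*s*l² (u(l, s) = -2*((l*l)*s + l) + s = -2*(l²*s + l) + s = -2*(s*l² + l) + s = -2*(l + s*l²) + s = (-2*l - 2*s*l²) + s = s - 2*l - 2*s*l²)
(26*u(3, 7))*16 = (26*(7 - 2*3*(1 + 3*7)))*16 = (26*(7 - 2*3*(1 + 21)))*16 = (26*(7 - 2*3*22))*16 = (26*(7 - 132))*16 = (26*(-125))*16 = -3250*16 = -52000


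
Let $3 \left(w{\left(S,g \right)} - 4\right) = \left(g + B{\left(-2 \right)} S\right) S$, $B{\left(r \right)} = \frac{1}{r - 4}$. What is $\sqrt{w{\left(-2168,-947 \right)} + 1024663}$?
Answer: $\frac{\sqrt{13031179}}{3} \approx 1203.3$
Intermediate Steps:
$B{\left(r \right)} = \frac{1}{-4 + r}$
$w{\left(S,g \right)} = 4 + \frac{S \left(g - \frac{S}{6}\right)}{3}$ ($w{\left(S,g \right)} = 4 + \frac{\left(g + \frac{S}{-4 - 2}\right) S}{3} = 4 + \frac{\left(g + \frac{S}{-6}\right) S}{3} = 4 + \frac{\left(g - \frac{S}{6}\right) S}{3} = 4 + \frac{S \left(g - \frac{S}{6}\right)}{3}$)
$\sqrt{w{\left(-2168,-947 \right)} + 1024663} = \sqrt{\left(4 - \frac{\left(-2168\right)^{2}}{18} + \frac{1}{3} \left(-2168\right) \left(-947\right)\right) + 1024663} = \sqrt{\left(4 - \frac{2350112}{9} + \frac{2053096}{3}\right) + 1024663} = \sqrt{\frac{3809212}{9} + 1024663} = \sqrt{\frac{13031179}{9}} = \frac{\sqrt{13031179}}{3}$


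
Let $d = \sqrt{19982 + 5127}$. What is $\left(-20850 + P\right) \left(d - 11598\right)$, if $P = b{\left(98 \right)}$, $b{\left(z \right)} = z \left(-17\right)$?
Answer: $261140568 - 22516 \sqrt{25109} \approx 2.5757 \cdot 10^{8}$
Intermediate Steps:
$b{\left(z \right)} = - 17 z$
$d = \sqrt{25109} \approx 158.46$
$P = -1666$ ($P = \left(-17\right) 98 = -1666$)
$\left(-20850 + P\right) \left(d - 11598\right) = \left(-20850 - 1666\right) \left(\sqrt{25109} - 11598\right) = - 22516 \left(-11598 + \sqrt{25109}\right) = 261140568 - 22516 \sqrt{25109}$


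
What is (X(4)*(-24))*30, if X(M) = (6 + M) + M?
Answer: -10080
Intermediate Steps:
X(M) = 6 + 2*M
(X(4)*(-24))*30 = ((6 + 2*4)*(-24))*30 = ((6 + 8)*(-24))*30 = (14*(-24))*30 = -336*30 = -10080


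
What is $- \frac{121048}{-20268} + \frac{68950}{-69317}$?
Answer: $\frac{1748301404}{351229239} \approx 4.9777$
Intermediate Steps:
$- \frac{121048}{-20268} + \frac{68950}{-69317} = \left(-121048\right) \left(- \frac{1}{20268}\right) + 68950 \left(- \frac{1}{69317}\right) = \frac{30262}{5067} - \frac{68950}{69317} = \frac{1748301404}{351229239}$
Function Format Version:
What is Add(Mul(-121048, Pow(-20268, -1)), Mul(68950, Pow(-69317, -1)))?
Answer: Rational(1748301404, 351229239) ≈ 4.9777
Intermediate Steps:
Add(Mul(-121048, Pow(-20268, -1)), Mul(68950, Pow(-69317, -1))) = Add(Mul(-121048, Rational(-1, 20268)), Mul(68950, Rational(-1, 69317))) = Add(Rational(30262, 5067), Rational(-68950, 69317)) = Rational(1748301404, 351229239)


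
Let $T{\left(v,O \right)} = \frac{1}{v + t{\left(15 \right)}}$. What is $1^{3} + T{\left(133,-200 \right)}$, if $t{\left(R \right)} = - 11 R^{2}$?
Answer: $\frac{2341}{2342} \approx 0.99957$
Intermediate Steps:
$T{\left(v,O \right)} = \frac{1}{-2475 + v}$ ($T{\left(v,O \right)} = \frac{1}{v - 11 \cdot 15^{2}} = \frac{1}{v - 2475} = \frac{1}{-2475 + v}$)
$1^{3} + T{\left(133,-200 \right)} = 1^{3} + \frac{1}{-2475 + 133} = 1 + \frac{1}{-2342} = 1 - \frac{1}{2342} = \frac{2341}{2342}$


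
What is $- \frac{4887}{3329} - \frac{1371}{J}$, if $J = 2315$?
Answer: $- \frac{15877464}{7706635} \approx -2.0602$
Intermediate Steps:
$- \frac{4887}{3329} - \frac{1371}{J} = - \frac{4887}{3329} - \frac{1371}{2315} = - \frac{15877464}{7706635}$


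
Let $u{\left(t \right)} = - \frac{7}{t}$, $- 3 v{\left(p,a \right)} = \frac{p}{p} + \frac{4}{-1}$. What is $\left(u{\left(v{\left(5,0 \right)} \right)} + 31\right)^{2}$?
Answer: $576$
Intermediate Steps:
$v{\left(p,a \right)} = 1$ ($v{\left(p,a \right)} = - \frac{\frac{p}{p} + \frac{4}{-1}}{3} = - \frac{1 + 4 \left(-1\right)}{3} = - \frac{1 - 4}{3} = \left(- \frac{1}{3}\right) \left(-3\right) = 1$)
$\left(u{\left(v{\left(5,0 \right)} \right)} + 31\right)^{2} = \left(- \frac{7}{1} + 31\right)^{2} = \left(\left(-7\right) 1 + 31\right)^{2} = \left(-7 + 31\right)^{2} = 24^{2} = 576$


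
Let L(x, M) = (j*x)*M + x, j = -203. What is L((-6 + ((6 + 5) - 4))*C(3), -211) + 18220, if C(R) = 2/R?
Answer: 46776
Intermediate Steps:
L(x, M) = x - 203*M*x (L(x, M) = (-203*x)*M + x = -203*M*x + x = x - 203*M*x)
L((-6 + ((6 + 5) - 4))*C(3), -211) + 18220 = ((-6 + ((6 + 5) - 4))*(2/3))*(1 - 203*(-211)) + 18220 = ((-6 + (11 - 4))*(2*(⅓)))*(1 + 42833) + 18220 = ((-6 + 7)*(⅔))*42834 + 18220 = (1*(⅔))*42834 + 18220 = (⅔)*42834 + 18220 = 28556 + 18220 = 46776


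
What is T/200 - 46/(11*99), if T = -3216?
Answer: -438928/27225 ≈ -16.122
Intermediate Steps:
T/200 - 46/(11*99) = -3216/200 - 46/(11*99) = -3216*1/200 - 46/1089 = -402/25 - 46*1/1089 = -402/25 - 46/1089 = -438928/27225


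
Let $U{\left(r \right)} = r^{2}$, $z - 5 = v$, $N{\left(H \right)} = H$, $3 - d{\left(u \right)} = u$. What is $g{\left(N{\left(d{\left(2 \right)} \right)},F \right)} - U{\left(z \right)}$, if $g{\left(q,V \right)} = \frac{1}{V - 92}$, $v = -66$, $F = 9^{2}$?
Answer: $- \frac{40932}{11} \approx -3721.1$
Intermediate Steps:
$d{\left(u \right)} = 3 - u$
$F = 81$
$g{\left(q,V \right)} = \frac{1}{-92 + V}$
$z = -61$ ($z = 5 - 66 = -61$)
$g{\left(N{\left(d{\left(2 \right)} \right)},F \right)} - U{\left(z \right)} = \frac{1}{-92 + 81} - \left(-61\right)^{2} = \frac{1}{-11} - 3721 = - \frac{1}{11} - 3721 = - \frac{40932}{11}$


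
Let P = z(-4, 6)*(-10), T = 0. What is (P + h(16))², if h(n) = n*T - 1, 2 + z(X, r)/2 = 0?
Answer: 1521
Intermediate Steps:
z(X, r) = -4 (z(X, r) = -4 + 2*0 = -4 + 0 = -4)
h(n) = -1 (h(n) = n*0 - 1 = 0 - 1 = -1)
P = 40 (P = -4*(-10) = 40)
(P + h(16))² = (40 - 1)² = 39² = 1521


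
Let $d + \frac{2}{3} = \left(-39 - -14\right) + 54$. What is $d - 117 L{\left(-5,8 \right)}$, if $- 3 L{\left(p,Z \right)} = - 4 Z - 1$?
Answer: $- \frac{3776}{3} \approx -1258.7$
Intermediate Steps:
$L{\left(p,Z \right)} = \frac{1}{3} + \frac{4 Z}{3}$ ($L{\left(p,Z \right)} = - \frac{- 4 Z - 1}{3} = - \frac{-1 - 4 Z}{3} = \frac{1}{3} + \frac{4 Z}{3}$)
$d = \frac{85}{3}$ ($d = - \frac{2}{3} + \left(\left(-39 - -14\right) + 54\right) = - \frac{2}{3} + \left(\left(-39 + 14\right) + 54\right) = - \frac{2}{3} + \left(-25 + 54\right) = - \frac{2}{3} + 29 = \frac{85}{3} \approx 28.333$)
$d - 117 L{\left(-5,8 \right)} = \frac{85}{3} - 117 \left(\frac{1}{3} + \frac{4}{3} \cdot 8\right) = \frac{85}{3} - 117 \left(\frac{1}{3} + \frac{32}{3}\right) = \frac{85}{3} - 1287 = - \frac{3776}{3}$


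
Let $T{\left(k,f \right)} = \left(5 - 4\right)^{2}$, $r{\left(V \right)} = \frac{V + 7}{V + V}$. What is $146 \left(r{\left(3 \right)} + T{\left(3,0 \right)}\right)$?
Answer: $\frac{1168}{3} \approx 389.33$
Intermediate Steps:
$r{\left(V \right)} = \frac{7 + V}{2 V}$
$T{\left(k,f \right)} = 1$ ($T{\left(k,f \right)} = 1^{2} = 1$)
$146 \left(r{\left(3 \right)} + T{\left(3,0 \right)}\right) = 146 \left(\frac{7 + 3}{2 \cdot 3} + 1\right) = 146 \left(\frac{1}{2} \cdot \frac{1}{3} \cdot 10 + 1\right) = 146 \left(\frac{5}{3} + 1\right) = 146 \cdot \frac{8}{3} = \frac{1168}{3}$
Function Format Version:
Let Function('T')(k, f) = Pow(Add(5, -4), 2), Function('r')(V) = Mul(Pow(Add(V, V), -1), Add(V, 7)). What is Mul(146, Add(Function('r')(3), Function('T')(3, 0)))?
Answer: Rational(1168, 3) ≈ 389.33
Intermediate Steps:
Function('r')(V) = Mul(Rational(1, 2), Pow(V, -1), Add(7, V)) (Function('r')(V) = Mul(Pow(Mul(2, V), -1), Add(7, V)) = Mul(Mul(Rational(1, 2), Pow(V, -1)), Add(7, V)) = Mul(Rational(1, 2), Pow(V, -1), Add(7, V)))
Function('T')(k, f) = 1 (Function('T')(k, f) = Pow(1, 2) = 1)
Mul(146, Add(Function('r')(3), Function('T')(3, 0))) = Mul(146, Add(Mul(Rational(1, 2), Pow(3, -1), Add(7, 3)), 1)) = Mul(146, Add(Mul(Rational(1, 2), Rational(1, 3), 10), 1)) = Mul(146, Add(Rational(5, 3), 1)) = Mul(146, Rational(8, 3)) = Rational(1168, 3)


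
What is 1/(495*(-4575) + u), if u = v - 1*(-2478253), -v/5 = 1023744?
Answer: -1/4905092 ≈ -2.0387e-7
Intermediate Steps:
v = -5118720 (v = -5*1023744 = -5118720)
u = -2640467 (u = -5118720 - 1*(-2478253) = -5118720 + 2478253 = -2640467)
1/(495*(-4575) + u) = 1/(495*(-4575) - 2640467) = 1/(-2264625 - 2640467) = 1/(-4905092) = -1/4905092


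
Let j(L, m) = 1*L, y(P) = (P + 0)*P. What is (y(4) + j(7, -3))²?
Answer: 529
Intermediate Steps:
y(P) = P² (y(P) = P*P = P²)
j(L, m) = L
(y(4) + j(7, -3))² = (4² + 7)² = (16 + 7)² = 23² = 529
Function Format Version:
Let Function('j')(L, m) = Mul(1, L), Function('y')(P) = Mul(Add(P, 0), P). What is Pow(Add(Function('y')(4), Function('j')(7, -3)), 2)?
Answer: 529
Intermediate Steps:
Function('y')(P) = Pow(P, 2) (Function('y')(P) = Mul(P, P) = Pow(P, 2))
Function('j')(L, m) = L
Pow(Add(Function('y')(4), Function('j')(7, -3)), 2) = Pow(Add(Pow(4, 2), 7), 2) = Pow(Add(16, 7), 2) = Pow(23, 2) = 529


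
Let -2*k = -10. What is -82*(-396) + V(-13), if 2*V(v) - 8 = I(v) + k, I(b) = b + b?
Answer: 64931/2 ≈ 32466.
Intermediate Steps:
I(b) = 2*b
k = 5 (k = -½*(-10) = 5)
V(v) = 13/2 + v (V(v) = 4 + (2*v + 5)/2 = 4 + (5 + 2*v)/2 = 4 + (5/2 + v) = 13/2 + v)
-82*(-396) + V(-13) = -82*(-396) + (13/2 - 13) = 32472 - 13/2 = 64931/2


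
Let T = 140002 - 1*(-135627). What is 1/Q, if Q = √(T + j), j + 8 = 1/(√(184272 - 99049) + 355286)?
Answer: √126228056573/√(34791103181062119 - √85223) ≈ 0.0019048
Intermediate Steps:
T = 275629 (T = 140002 + 135627 = 275629)
j = -8 + 1/(355286 + √85223) (j = -8 + 1/(√(184272 - 99049) + 355286) = -8 + 1/(√85223 + 355286) = -8 + 1/(355286 + √85223) ≈ -8.0000)
Q = √(34791103181062119/126228056573 - √85223/126228056573) (Q = √(275629 + (-1009824097298/126228056573 - √85223/126228056573)) = √(34791103181062119/126228056573 - √85223/126228056573) ≈ 525.00)
1/Q = 1/(√(4391613340576189419359258187 - 126228056573*√85223)/126228056573) = 126228056573/√(4391613340576189419359258187 - 126228056573*√85223)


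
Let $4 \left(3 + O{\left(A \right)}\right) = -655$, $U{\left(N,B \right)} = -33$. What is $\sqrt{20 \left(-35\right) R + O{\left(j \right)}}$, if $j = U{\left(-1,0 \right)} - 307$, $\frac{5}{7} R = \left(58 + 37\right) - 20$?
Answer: $\frac{i \sqrt{294667}}{2} \approx 271.42 i$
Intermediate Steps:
$R = 105$ ($R = \frac{7 \left(\left(58 + 37\right) - 20\right)}{5} = \frac{7 \left(95 - 20\right)}{5} = \frac{7}{5} \cdot 75 = 105$)
$j = -340$ ($j = -33 - 307 = -340$)
$O{\left(A \right)} = - \frac{667}{4}$ ($O{\left(A \right)} = -3 + \frac{1}{4} \left(-655\right) = -3 - \frac{655}{4} = - \frac{667}{4}$)
$\sqrt{20 \left(-35\right) R + O{\left(j \right)}} = \sqrt{20 \left(-35\right) 105 - \frac{667}{4}} = \sqrt{\left(-700\right) 105 - \frac{667}{4}} = \sqrt{-73500 - \frac{667}{4}} = \sqrt{- \frac{294667}{4}} = \frac{i \sqrt{294667}}{2}$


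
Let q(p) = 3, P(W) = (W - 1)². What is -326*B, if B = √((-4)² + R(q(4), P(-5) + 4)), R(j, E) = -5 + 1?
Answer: -652*√3 ≈ -1129.3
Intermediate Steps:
P(W) = (-1 + W)²
R(j, E) = -4
B = 2*√3 (B = √((-4)² - 4) = √(16 - 4) = √12 = 2*√3 ≈ 3.4641)
-326*B = -652*√3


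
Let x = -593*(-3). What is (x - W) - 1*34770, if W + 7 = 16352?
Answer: -49336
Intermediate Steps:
W = 16345 (W = -7 + 16352 = 16345)
x = 1779
(x - W) - 1*34770 = (1779 - 1*16345) - 1*34770 = (1779 - 16345) - 34770 = -14566 - 34770 = -49336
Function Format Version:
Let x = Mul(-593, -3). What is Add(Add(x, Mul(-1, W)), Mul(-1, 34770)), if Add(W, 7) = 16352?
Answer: -49336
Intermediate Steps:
W = 16345 (W = Add(-7, 16352) = 16345)
x = 1779
Add(Add(x, Mul(-1, W)), Mul(-1, 34770)) = Add(Add(1779, Mul(-1, 16345)), Mul(-1, 34770)) = Add(Add(1779, -16345), -34770) = Add(-14566, -34770) = -49336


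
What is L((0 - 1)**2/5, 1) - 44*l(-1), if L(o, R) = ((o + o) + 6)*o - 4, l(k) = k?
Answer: 1032/25 ≈ 41.280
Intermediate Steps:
L(o, R) = -4 + o*(6 + 2*o) (L(o, R) = (2*o + 6)*o - 4 = (6 + 2*o)*o - 4 = o*(6 + 2*o) - 4 = -4 + o*(6 + 2*o))
L((0 - 1)**2/5, 1) - 44*l(-1) = (-4 + 2*((0 - 1)**2/5)**2 + 6*((0 - 1)**2/5)) - 44*(-1) = (-4 + 2*((-1)**2*(1/5))**2 + 6*((-1)**2*(1/5))) + 44 = (-4 + 2*(1*(1/5))**2 + 6*(1*(1/5))) + 44 = (-4 + 2*(1/5)**2 + 6*(1/5)) + 44 = (-4 + 2*(1/25) + 6/5) + 44 = (-4 + 2/25 + 6/5) + 44 = -68/25 + 44 = 1032/25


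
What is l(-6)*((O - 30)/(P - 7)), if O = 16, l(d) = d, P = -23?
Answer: -14/5 ≈ -2.8000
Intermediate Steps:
l(-6)*((O - 30)/(P - 7)) = -6*(16 - 30)/(-23 - 7) = -(-84)/(-30) = -(-84)*(-1)/30 = -6*7/15 = -14/5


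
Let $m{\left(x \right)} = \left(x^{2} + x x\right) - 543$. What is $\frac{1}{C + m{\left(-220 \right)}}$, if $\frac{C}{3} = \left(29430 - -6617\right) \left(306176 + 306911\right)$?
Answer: $\frac{1}{66299937524} \approx 1.5083 \cdot 10^{-11}$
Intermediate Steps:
$m{\left(x \right)} = -543 + 2 x^{2}$ ($m{\left(x \right)} = \left(x^{2} + x^{2}\right) - 543 = 2 x^{2} - 543 = -543 + 2 x^{2}$)
$C = 66299841267$ ($C = 3 \left(29430 - -6617\right) \left(306176 + 306911\right) = 3 \left(29430 + \left(-220976 + 227593\right)\right) 613087 = 3 \left(29430 + 6617\right) 613087 = 3 \cdot 36047 \cdot 613087 = 3 \cdot 22099947089 = 66299841267$)
$\frac{1}{C + m{\left(-220 \right)}} = \frac{1}{66299841267 - \left(543 - 2 \left(-220\right)^{2}\right)} = \frac{1}{66299841267 + \left(-543 + 2 \cdot 48400\right)} = \frac{1}{66299841267 + \left(-543 + 96800\right)} = \frac{1}{66299841267 + 96257} = \frac{1}{66299937524}$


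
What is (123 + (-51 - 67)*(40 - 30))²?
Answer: 1117249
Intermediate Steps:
(123 + (-51 - 67)*(40 - 30))² = (123 - 118*10)² = (123 - 1180)² = (-1057)² = 1117249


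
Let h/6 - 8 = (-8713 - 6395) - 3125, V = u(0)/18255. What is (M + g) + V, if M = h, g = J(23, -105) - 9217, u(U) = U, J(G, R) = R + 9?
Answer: -118663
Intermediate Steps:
J(G, R) = 9 + R
g = -9313 (g = (9 - 105) - 9217 = -96 - 9217 = -9313)
V = 0 (V = 0/18255 = 0*(1/18255) = 0)
h = -109350 (h = 48 + 6*((-8713 - 6395) - 3125) = 48 + 6*(-15108 - 3125) = 48 + 6*(-18233) = 48 - 109398 = -109350)
M = -109350
(M + g) + V = (-109350 - 9313) + 0 = -118663 + 0 = -118663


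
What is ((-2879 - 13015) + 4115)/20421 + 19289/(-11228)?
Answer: -526155281/229286988 ≈ -2.2947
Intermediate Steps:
((-2879 - 13015) + 4115)/20421 + 19289/(-11228) = (-15894 + 4115)*(1/20421) + 19289*(-1/11228) = -11779*1/20421 - 19289/11228 = -11779/20421 - 19289/11228 = -526155281/229286988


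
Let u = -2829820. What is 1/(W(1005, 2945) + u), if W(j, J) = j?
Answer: -1/2828815 ≈ -3.5351e-7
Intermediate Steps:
1/(W(1005, 2945) + u) = 1/(1005 - 2829820) = 1/(-2828815) = -1/2828815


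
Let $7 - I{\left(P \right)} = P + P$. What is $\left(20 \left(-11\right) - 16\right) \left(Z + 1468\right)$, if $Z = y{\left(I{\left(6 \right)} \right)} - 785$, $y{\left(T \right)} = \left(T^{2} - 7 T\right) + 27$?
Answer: $-181720$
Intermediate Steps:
$I{\left(P \right)} = 7 - 2 P$ ($I{\left(P \right)} = 7 - \left(P + P\right) = 7 - 2 P$)
$y{\left(T \right)} = 27 + T^{2} - 7 T$
$Z = -698$ ($Z = \left(27 + \left(7 - 12\right)^{2} - 7 \left(7 - 12\right)\right) - 785 = \left(27 + \left(-5\right)^{2} - -35\right) - 785 = \left(27 + 25 + 35\right) - 785 = 87 - 785 = -698$)
$\left(20 \left(-11\right) - 16\right) \left(Z + 1468\right) = \left(20 \left(-11\right) - 16\right) \left(-698 + 1468\right) = \left(-220 - 16\right) 770 = \left(-236\right) 770 = -181720$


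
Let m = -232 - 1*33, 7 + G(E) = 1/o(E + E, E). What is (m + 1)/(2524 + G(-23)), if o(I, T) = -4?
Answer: -1056/10067 ≈ -0.10490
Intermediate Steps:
G(E) = -29/4 (G(E) = -7 + 1/(-4) = -7 - ¼ = -29/4)
m = -265 (m = -232 - 33 = -265)
(m + 1)/(2524 + G(-23)) = (-265 + 1)/(2524 - 29/4) = -264/10067/4 = -264*4/10067 = -1056/10067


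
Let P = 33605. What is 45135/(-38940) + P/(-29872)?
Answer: -750523/328592 ≈ -2.2841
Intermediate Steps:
45135/(-38940) + P/(-29872) = 45135/(-38940) + 33605/(-29872) = 45135*(-1/38940) + 33605*(-1/29872) = -51/44 - 33605/29872 = -750523/328592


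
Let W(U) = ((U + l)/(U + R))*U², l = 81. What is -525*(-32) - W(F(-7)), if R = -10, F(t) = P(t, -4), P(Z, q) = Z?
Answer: 289226/17 ≈ 17013.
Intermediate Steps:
F(t) = t
W(U) = U²*(81 + U)/(-10 + U) (W(U) = ((U + 81)/(U - 10))*U² = ((81 + U)/(-10 + U))*U² = U²*(81 + U)/(-10 + U))
-525*(-32) - W(F(-7)) = -525*(-32) - (-7)²*(81 - 7)/(-10 - 7) = 16800 - 49*74/(-17) = 16800 - 49*(-1)*74/17 = 16800 - 1*(-3626/17) = 16800 + 3626/17 = 289226/17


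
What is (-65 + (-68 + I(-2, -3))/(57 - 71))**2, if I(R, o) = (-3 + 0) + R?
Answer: 700569/196 ≈ 3574.3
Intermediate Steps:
I(R, o) = -3 + R
(-65 + (-68 + I(-2, -3))/(57 - 71))**2 = (-65 + (-68 + (-3 - 2))/(57 - 71))**2 = (-65 + (-68 - 5)/(-14))**2 = (-65 - 73*(-1/14))**2 = (-65 + 73/14)**2 = (-837/14)**2 = 700569/196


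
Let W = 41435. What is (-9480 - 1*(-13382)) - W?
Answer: -37533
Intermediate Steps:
(-9480 - 1*(-13382)) - W = (-9480 - 1*(-13382)) - 1*41435 = (-9480 + 13382) - 41435 = 3902 - 41435 = -37533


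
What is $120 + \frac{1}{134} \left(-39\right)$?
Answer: $\frac{16041}{134} \approx 119.71$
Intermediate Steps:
$120 + \frac{1}{134} \left(-39\right) = 120 - \frac{39}{134} = \frac{16041}{134}$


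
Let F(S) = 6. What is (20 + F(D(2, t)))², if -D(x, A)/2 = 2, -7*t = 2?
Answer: 676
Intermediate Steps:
t = -2/7 (t = -⅐*2 = -2/7 ≈ -0.28571)
D(x, A) = -4 (D(x, A) = -2*2 = -4)
(20 + F(D(2, t)))² = (20 + 6)² = 26² = 676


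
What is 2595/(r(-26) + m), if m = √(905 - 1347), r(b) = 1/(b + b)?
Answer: -134940/1195169 - 7016880*I*√442/1195169 ≈ -0.1129 - 123.43*I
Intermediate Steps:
r(b) = 1/(2*b)
m = I*√442 (m = √(-442) = I*√442 ≈ 21.024*I)
2595/(r(-26) + m) = 2595/((½)/(-26) + I*√442) = 2595/((½)*(-1/26) + I*√442) = 2595/(-1/52 + I*√442)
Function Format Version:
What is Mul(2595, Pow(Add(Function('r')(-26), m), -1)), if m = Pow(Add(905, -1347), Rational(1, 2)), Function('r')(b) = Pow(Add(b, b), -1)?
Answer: Add(Rational(-134940, 1195169), Mul(Rational(-7016880, 1195169), I, Pow(442, Rational(1, 2)))) ≈ Add(-0.11290, Mul(-123.43, I))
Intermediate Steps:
Function('r')(b) = Mul(Rational(1, 2), Pow(b, -1)) (Function('r')(b) = Pow(Mul(2, b), -1) = Mul(Rational(1, 2), Pow(b, -1)))
m = Mul(I, Pow(442, Rational(1, 2))) (m = Pow(-442, Rational(1, 2)) = Mul(I, Pow(442, Rational(1, 2))) ≈ Mul(21.024, I))
Mul(2595, Pow(Add(Function('r')(-26), m), -1)) = Mul(2595, Pow(Add(Mul(Rational(1, 2), Pow(-26, -1)), Mul(I, Pow(442, Rational(1, 2)))), -1)) = Mul(2595, Pow(Add(Mul(Rational(1, 2), Rational(-1, 26)), Mul(I, Pow(442, Rational(1, 2)))), -1)) = Mul(2595, Pow(Add(Rational(-1, 52), Mul(I, Pow(442, Rational(1, 2)))), -1))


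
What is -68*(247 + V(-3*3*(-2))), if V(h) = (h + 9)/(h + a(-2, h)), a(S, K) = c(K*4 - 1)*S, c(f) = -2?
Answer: -185674/11 ≈ -16879.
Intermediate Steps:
a(S, K) = -2*S
V(h) = (9 + h)/(4 + h) (V(h) = (h + 9)/(h - 2*(-2)) = (9 + h)/(h + 4) = (9 + h)/(4 + h))
-68*(247 + V(-3*3*(-2))) = -68*(247 + (9 - 3*3*(-2))/(4 - 3*3*(-2))) = -68*(247 + (9 - 9*(-2))/(4 - 9*(-2))) = -68*(247 + (9 + 18)/(4 + 18)) = -68*(247 + 27/22) = -68*5461/22 = -185674/11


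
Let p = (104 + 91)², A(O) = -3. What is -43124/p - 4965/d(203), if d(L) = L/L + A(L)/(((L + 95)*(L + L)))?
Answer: -4569408190528/920090925 ≈ -4966.3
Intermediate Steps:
d(L) = 1 - 3/(2*L*(95 + L)) (d(L) = L/L - 3*1/((L + 95)*(L + L)) = 1 - 3*1/(2*L*(95 + L)) = 1 - 3/(2*L*(95 + L)))
p = 38025 (p = 195² = 38025)
-43124/p - 4965/d(203) = -43124/38025 - 4965*203*(95 + 203)/(-3/2 + 203² + 95*203) = -43124*1/38025 - 4965*60494/(-3/2 + 41209 + 19285) = -43124/38025 - 4965/((1/203)*(1/298)*(120985/2)) = -43124/38025 - 4965/120985/120988 = -43124/38025 - 4965*120988/120985 = -43124/38025 - 120141084/24197 = -4569408190528/920090925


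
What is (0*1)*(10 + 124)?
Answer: 0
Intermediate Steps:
(0*1)*(10 + 124) = 0*134 = 0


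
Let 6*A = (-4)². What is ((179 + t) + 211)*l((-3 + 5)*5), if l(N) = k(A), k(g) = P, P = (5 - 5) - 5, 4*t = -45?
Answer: -7575/4 ≈ -1893.8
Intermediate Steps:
t = -45/4 (t = (¼)*(-45) = -45/4 ≈ -11.250)
P = -5 (P = 0 - 5 = -5)
A = 8/3 (A = (⅙)*(-4)² = (⅙)*16 = 8/3 ≈ 2.6667)
k(g) = -5
l(N) = -5
((179 + t) + 211)*l((-3 + 5)*5) = ((179 - 45/4) + 211)*(-5) = (671/4 + 211)*(-5) = (1515/4)*(-5) = -7575/4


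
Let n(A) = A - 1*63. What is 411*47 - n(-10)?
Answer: 19390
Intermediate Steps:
n(A) = -63 + A (n(A) = A - 63 = -63 + A)
411*47 - n(-10) = 411*47 - (-63 - 10) = 19317 - 1*(-73) = 19317 + 73 = 19390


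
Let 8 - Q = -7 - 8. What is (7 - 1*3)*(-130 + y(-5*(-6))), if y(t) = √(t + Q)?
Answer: -520 + 4*√53 ≈ -490.88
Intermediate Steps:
Q = 23 (Q = 8 - (-7 - 8) = 8 - 1*(-15) = 8 + 15 = 23)
y(t) = √(23 + t) (y(t) = √(t + 23) = √(23 + t))
(7 - 1*3)*(-130 + y(-5*(-6))) = (7 - 1*3)*(-130 + √(23 - 5*(-6))) = (7 - 3)*(-130 + √(23 + 30)) = 4*(-130 + √53) = -520 + 4*√53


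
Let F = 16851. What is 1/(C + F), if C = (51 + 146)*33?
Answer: 1/23352 ≈ 4.2823e-5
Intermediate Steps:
C = 6501 (C = 197*33 = 6501)
1/(C + F) = 1/(6501 + 16851) = 1/23352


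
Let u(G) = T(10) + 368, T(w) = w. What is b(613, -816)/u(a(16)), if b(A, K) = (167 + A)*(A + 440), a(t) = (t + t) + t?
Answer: 15210/7 ≈ 2172.9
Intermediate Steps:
a(t) = 3*t (a(t) = 2*t + t = 3*t)
b(A, K) = (167 + A)*(440 + A)
u(G) = 378 (u(G) = 10 + 368 = 378)
b(613, -816)/u(a(16)) = (73480 + 613² + 607*613)/378 = (73480 + 375769 + 372091)*(1/378) = 821340*(1/378) = 15210/7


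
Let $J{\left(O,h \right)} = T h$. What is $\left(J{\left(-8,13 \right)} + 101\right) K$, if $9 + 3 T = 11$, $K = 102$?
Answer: $11186$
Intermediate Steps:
$T = \frac{2}{3}$ ($T = -3 + \frac{1}{3} \cdot 11 = -3 + \frac{11}{3} = \frac{2}{3} \approx 0.66667$)
$J{\left(O,h \right)} = \frac{2 h}{3}$
$\left(J{\left(-8,13 \right)} + 101\right) K = \left(\frac{2}{3} \cdot 13 + 101\right) 102 = \left(\frac{26}{3} + 101\right) 102 = \frac{329}{3} \cdot 102 = 11186$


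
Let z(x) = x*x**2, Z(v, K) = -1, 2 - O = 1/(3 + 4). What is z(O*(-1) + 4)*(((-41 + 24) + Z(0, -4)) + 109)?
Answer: 43875/49 ≈ 895.41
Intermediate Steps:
O = 13/7 (O = 2 - 1/(3 + 4) = 2 - 1/7 = 13/7 ≈ 1.8571)
z(x) = x**3
z(O*(-1) + 4)*(((-41 + 24) + Z(0, -4)) + 109) = ((13/7)*(-1) + 4)**3*(((-41 + 24) - 1) + 109) = (-13/7 + 4)**3*((-17 - 1) + 109) = (15/7)**3*(-18 + 109) = (3375/343)*91 = 43875/49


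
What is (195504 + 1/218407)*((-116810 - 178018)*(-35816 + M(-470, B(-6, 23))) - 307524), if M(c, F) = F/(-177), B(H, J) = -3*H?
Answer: 26601651858607985640636/12886013 ≈ 2.0644e+15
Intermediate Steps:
M(c, F) = -F/177 (M(c, F) = F*(-1/177) = -F/177)
(195504 + 1/218407)*((-116810 - 178018)*(-35816 + M(-470, B(-6, 23))) - 307524) = (195504 + 1/218407)*((-116810 - 178018)*(-35816 - (-1)*(-6)/59) - 307524) = (195504 + 1/218407)*(-294828*(-35816 - 1/177*18) - 307524) = 42699442129*(-294828*(-35816 - 6/59) - 307524)/218407 = 42699442129*(-294828*(-2113150/59) - 307524)/218407 = 42699442129*(623015788200/59 - 307524)/218407 = (42699442129/218407)*(622997644284/59) = 26601651858607985640636/12886013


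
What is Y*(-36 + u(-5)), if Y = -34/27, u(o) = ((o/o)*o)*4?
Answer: 1904/27 ≈ 70.519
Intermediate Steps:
u(o) = 4*o (u(o) = (1*o)*4 = o*4 = 4*o)
Y = -34/27 (Y = -34*1/27 = -34/27 ≈ -1.2593)
Y*(-36 + u(-5)) = -34*(-36 + 4*(-5))/27 = -34*(-36 - 20)/27 = -34/27*(-56) = 1904/27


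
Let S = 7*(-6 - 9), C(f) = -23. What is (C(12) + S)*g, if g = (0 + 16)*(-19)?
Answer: 38912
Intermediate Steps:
S = -105 (S = 7*(-15) = -105)
g = -304 (g = 16*(-19) = -304)
(C(12) + S)*g = (-23 - 105)*(-304) = -128*(-304) = 38912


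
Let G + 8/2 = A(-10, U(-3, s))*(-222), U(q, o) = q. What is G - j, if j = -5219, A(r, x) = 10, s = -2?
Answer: 2995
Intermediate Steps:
G = -2224 (G = -4 + 10*(-222) = -4 - 2220 = -2224)
G - j = -2224 - 1*(-5219) = -2224 + 5219 = 2995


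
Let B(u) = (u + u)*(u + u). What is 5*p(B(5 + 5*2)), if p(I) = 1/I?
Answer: 1/180 ≈ 0.0055556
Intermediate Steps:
B(u) = 4*u² (B(u) = (2*u)*(2*u) = 4*u²)
5*p(B(5 + 5*2)) = 5/((4*(5 + 5*2)²)) = 5/((4*(5 + 10)²)) = 5/((4*15²)) = 5/((4*225)) = 5/900 = 5*(1/900) = 1/180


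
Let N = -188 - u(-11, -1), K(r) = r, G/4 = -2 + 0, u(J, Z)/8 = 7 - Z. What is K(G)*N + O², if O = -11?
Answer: 2137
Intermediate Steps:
u(J, Z) = 56 - 8*Z (u(J, Z) = 8*(7 - Z) = 56 - 8*Z)
G = -8 (G = 4*(-2 + 0) = 4*(-2) = -8)
N = -252 (N = -188 - (56 - 8*(-1)) = -188 - (56 + 8) = -188 - 1*64 = -188 - 64 = -252)
K(G)*N + O² = -8*(-252) + (-11)² = 2016 + 121 = 2137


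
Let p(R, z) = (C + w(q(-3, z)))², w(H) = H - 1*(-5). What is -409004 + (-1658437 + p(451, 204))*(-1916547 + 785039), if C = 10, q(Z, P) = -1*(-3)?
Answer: 1876167715400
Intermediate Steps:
q(Z, P) = 3
w(H) = 5 + H (w(H) = H + 5 = 5 + H)
p(R, z) = 324 (p(R, z) = (10 + (5 + 3))² = (10 + 8)² = 18² = 324)
-409004 + (-1658437 + p(451, 204))*(-1916547 + 785039) = -409004 + (-1658437 + 324)*(-1916547 + 785039) = -409004 - 1658113*(-1131508) = -409004 + 1876168124404 = 1876167715400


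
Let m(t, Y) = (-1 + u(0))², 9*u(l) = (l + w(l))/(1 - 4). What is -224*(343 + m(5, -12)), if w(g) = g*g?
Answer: -77056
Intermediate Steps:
w(g) = g²
u(l) = -l/27 - l²/27 (u(l) = ((l + l²)/(1 - 4))/9 = ((l + l²)/(-3))/9 = ((l + l²)*(-⅓))/9 = (-l/3 - l²/3)/9 = -l/27 - l²/27)
m(t, Y) = 1 (m(t, Y) = (-1 + (1/27)*0*(-1 - 1*0))² = (-1 + (1/27)*0*(-1 + 0))² = (-1 + (1/27)*0*(-1))² = (-1 + 0)² = (-1)² = 1)
-224*(343 + m(5, -12)) = -224*(343 + 1) = -224*344 = -77056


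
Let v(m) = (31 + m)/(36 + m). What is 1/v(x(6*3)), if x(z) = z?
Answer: 54/49 ≈ 1.1020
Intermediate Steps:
v(m) = (31 + m)/(36 + m)
1/v(x(6*3)) = 1/((31 + 6*3)/(36 + 6*3)) = 1/((31 + 18)/(36 + 18)) = 1/(49/54) = 54/49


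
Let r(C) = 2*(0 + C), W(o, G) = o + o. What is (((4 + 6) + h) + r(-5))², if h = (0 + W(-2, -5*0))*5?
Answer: 400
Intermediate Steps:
W(o, G) = 2*o
r(C) = 2*C
h = -20 (h = (0 + 2*(-2))*5 = (0 - 4)*5 = -4*5 = -20)
(((4 + 6) + h) + r(-5))² = (((4 + 6) - 20) + 2*(-5))² = ((10 - 20) - 10)² = (-10 - 10)² = (-20)² = 400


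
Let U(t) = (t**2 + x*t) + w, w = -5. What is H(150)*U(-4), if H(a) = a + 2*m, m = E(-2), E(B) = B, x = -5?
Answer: 4526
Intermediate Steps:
m = -2
U(t) = -5 + t**2 - 5*t (U(t) = (t**2 - 5*t) - 5 = -5 + t**2 - 5*t)
H(a) = -4 + a (H(a) = a + 2*(-2) = a - 4 = -4 + a)
H(150)*U(-4) = (-4 + 150)*(-5 + (-4)**2 - 5*(-4)) = 146*(-5 + 16 + 20) = 146*31 = 4526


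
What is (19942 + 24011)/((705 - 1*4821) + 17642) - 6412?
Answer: -86684759/13526 ≈ -6408.8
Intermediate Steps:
(19942 + 24011)/((705 - 1*4821) + 17642) - 6412 = 43953/((705 - 4821) + 17642) - 6412 = 43953/(-4116 + 17642) - 6412 = 43953/13526 - 6412 = -86684759/13526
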